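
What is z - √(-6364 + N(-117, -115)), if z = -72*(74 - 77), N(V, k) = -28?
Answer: 216 - 2*I*√1598 ≈ 216.0 - 79.95*I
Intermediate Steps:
z = 216 (z = -72*(-3) = 216)
z - √(-6364 + N(-117, -115)) = 216 - √(-6364 - 28) = 216 - √(-6392) = 216 - 2*I*√1598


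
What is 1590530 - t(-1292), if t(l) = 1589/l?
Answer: 2054966349/1292 ≈ 1.5905e+6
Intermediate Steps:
1590530 - t(-1292) = 1590530 - 1589/(-1292) = 1590530 - 1589*(-1)/1292 = 1590530 - 1*(-1589/1292) = 1590530 + 1589/1292 = 2054966349/1292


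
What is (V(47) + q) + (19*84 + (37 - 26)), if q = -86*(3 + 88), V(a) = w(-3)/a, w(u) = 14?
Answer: -292279/47 ≈ -6218.7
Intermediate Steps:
V(a) = 14/a
q = -7826 (q = -86*91 = -7826)
(V(47) + q) + (19*84 + (37 - 26)) = (14/47 - 7826) + (19*84 + (37 - 26)) = (14*(1/47) - 7826) + (1596 + 11) = (14/47 - 7826) + 1607 = -367808/47 + 1607 = -292279/47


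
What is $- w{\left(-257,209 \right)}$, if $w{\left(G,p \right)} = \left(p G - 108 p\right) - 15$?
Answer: $76300$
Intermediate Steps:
$w{\left(G,p \right)} = -15 - 108 p + G p$ ($w{\left(G,p \right)} = \left(G p - 108 p\right) - 15 = \left(- 108 p + G p\right) - 15 = -15 - 108 p + G p$)
$- w{\left(-257,209 \right)} = - (-15 - 22572 - 53713) = \left(-1\right) \left(-76300\right) = 76300$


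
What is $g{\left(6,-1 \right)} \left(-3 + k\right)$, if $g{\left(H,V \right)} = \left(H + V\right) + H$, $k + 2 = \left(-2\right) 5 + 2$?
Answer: $-143$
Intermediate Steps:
$k = -10$ ($k = -2 + \left(\left(-2\right) 5 + 2\right) = -2 + \left(-10 + 2\right) = -2 - 8 = -10$)
$g{\left(H,V \right)} = V + 2 H$
$g{\left(6,-1 \right)} \left(-3 + k\right) = \left(-1 + 2 \cdot 6\right) \left(-3 - 10\right) = \left(-1 + 12\right) \left(-13\right) = 11 \left(-13\right) = -143$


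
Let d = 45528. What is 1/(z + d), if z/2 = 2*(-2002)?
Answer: 1/37520 ≈ 2.6652e-5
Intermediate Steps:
z = -8008 (z = 2*(2*(-2002)) = 2*(-4004) = -8008)
1/(z + d) = 1/(-8008 + 45528) = 1/37520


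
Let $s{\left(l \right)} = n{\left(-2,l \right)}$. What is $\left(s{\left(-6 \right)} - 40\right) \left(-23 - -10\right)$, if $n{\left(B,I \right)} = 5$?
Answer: $455$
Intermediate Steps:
$s{\left(l \right)} = 5$
$\left(s{\left(-6 \right)} - 40\right) \left(-23 - -10\right) = \left(5 - 40\right) \left(-23 - -10\right) = - 35 \left(-23 + 10\right) = \left(-35\right) \left(-13\right) = 455$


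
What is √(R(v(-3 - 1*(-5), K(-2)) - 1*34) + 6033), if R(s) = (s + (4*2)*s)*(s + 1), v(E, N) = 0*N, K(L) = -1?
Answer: √16131 ≈ 127.01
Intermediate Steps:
v(E, N) = 0
R(s) = 9*s*(1 + s) (R(s) = (s + 8*s)*(1 + s) = (9*s)*(1 + s) = 9*s*(1 + s))
√(R(v(-3 - 1*(-5), K(-2)) - 1*34) + 6033) = √(9*(0 - 1*34)*(1 + (0 - 1*34)) + 6033) = √(9*(0 - 34)*(1 + (0 - 34)) + 6033) = √(9*(-34)*(1 - 34) + 6033) = √(9*(-34)*(-33) + 6033) = √(10098 + 6033) = √16131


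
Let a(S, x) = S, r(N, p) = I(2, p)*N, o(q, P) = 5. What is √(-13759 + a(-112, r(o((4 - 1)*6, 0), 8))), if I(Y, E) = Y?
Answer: I*√13871 ≈ 117.78*I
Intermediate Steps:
r(N, p) = 2*N
√(-13759 + a(-112, r(o((4 - 1)*6, 0), 8))) = √(-13759 - 112) = √(-13871) = I*√13871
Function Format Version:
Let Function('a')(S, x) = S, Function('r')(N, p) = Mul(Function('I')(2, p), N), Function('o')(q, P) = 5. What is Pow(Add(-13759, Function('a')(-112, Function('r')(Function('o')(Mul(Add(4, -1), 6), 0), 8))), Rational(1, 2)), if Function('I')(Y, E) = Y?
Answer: Mul(I, Pow(13871, Rational(1, 2))) ≈ Mul(117.78, I)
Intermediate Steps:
Function('r')(N, p) = Mul(2, N)
Pow(Add(-13759, Function('a')(-112, Function('r')(Function('o')(Mul(Add(4, -1), 6), 0), 8))), Rational(1, 2)) = Pow(Add(-13759, -112), Rational(1, 2)) = Pow(-13871, Rational(1, 2)) = Mul(I, Pow(13871, Rational(1, 2)))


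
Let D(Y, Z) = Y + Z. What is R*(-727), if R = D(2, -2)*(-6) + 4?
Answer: -2908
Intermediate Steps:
R = 4 (R = (2 - 2)*(-6) + 4 = 0*(-6) + 4 = 0 + 4 = 4)
R*(-727) = 4*(-727) = -2908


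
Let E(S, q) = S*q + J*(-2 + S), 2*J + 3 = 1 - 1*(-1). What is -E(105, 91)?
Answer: -19007/2 ≈ -9503.5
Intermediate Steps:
J = -1/2 (J = -3/2 + (1 - 1*(-1))/2 = -3/2 + (1 + 1)/2 = -3/2 + (1/2)*2 = -3/2 + 1 = -1/2 ≈ -0.50000)
E(S, q) = 1 - S/2 + S*q (E(S, q) = S*q - (-2 + S)/2 = S*q + (1 - S/2) = 1 - S/2 + S*q)
-E(105, 91) = -(1 - 1/2*105 + 105*91) = -(1 - 105/2 + 9555) = -1*19007/2 = -19007/2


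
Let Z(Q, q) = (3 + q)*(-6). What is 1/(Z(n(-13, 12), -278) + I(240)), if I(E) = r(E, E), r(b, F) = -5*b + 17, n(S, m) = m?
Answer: 1/467 ≈ 0.0021413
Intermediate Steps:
r(b, F) = 17 - 5*b
I(E) = 17 - 5*E
Z(Q, q) = -18 - 6*q
1/(Z(n(-13, 12), -278) + I(240)) = 1/((-18 - 6*(-278)) + (17 - 5*240)) = 1/((-18 + 1668) + (17 - 1200)) = 1/(1650 - 1183) = 1/467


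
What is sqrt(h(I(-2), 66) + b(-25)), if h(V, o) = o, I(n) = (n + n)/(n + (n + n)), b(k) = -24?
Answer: sqrt(42) ≈ 6.4807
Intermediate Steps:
I(n) = 2/3 (I(n) = (2*n)/(n + 2*n) = (2*n)/((3*n)) = (2*n)*(1/(3*n)) = 2/3)
sqrt(h(I(-2), 66) + b(-25)) = sqrt(66 - 24) = sqrt(42)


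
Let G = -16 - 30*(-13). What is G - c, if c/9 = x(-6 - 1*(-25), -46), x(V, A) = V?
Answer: 203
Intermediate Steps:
G = 374 (G = -16 + 390 = 374)
c = 171 (c = 9*(-6 - 1*(-25)) = 9*(-6 + 25) = 9*19 = 171)
G - c = 374 - 1*171 = 374 - 171 = 203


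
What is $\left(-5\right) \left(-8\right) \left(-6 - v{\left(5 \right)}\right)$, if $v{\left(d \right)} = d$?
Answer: $-440$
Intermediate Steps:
$\left(-5\right) \left(-8\right) \left(-6 - v{\left(5 \right)}\right) = \left(-5\right) \left(-8\right) \left(-6 - 5\right) = 40 \left(-6 - 5\right) = 40 \left(-11\right) = -440$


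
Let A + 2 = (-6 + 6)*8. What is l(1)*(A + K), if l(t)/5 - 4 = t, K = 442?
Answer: 11000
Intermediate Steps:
A = -2 (A = -2 + (-6 + 6)*8 = -2 + 0*8 = -2 + 0 = -2)
l(t) = 20 + 5*t
l(1)*(A + K) = (20 + 5*1)*(-2 + 442) = (20 + 5)*440 = 25*440 = 11000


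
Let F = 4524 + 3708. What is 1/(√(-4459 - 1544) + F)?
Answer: 2744/22590609 - I*√667/22590609 ≈ 0.00012147 - 1.1432e-6*I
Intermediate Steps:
F = 8232
1/(√(-4459 - 1544) + F) = 1/(√(-4459 - 1544) + 8232) = 1/(√(-6003) + 8232) = 1/(3*I*√667 + 8232) = 1/(8232 + 3*I*√667)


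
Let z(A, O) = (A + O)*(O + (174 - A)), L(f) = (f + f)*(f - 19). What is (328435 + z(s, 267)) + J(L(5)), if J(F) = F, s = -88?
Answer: 422986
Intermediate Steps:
L(f) = 2*f*(-19 + f) (L(f) = (2*f)*(-19 + f) = 2*f*(-19 + f))
z(A, O) = (A + O)*(174 + O - A)
(328435 + z(s, 267)) + J(L(5)) = (328435 + (267² - 1*(-88)² + 174*(-88) + 174*267)) + 2*5*(-19 + 5) = (328435 + (71289 - 1*7744 - 15312 + 46458)) + 2*5*(-14) = (328435 + (71289 - 7744 - 15312 + 46458)) - 140 = (328435 + 94691) - 140 = 423126 - 140 = 422986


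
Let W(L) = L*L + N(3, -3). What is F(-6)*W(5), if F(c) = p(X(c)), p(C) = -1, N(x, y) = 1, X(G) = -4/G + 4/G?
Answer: -26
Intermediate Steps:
X(G) = 0
W(L) = 1 + L² (W(L) = L*L + 1 = L² + 1 = 1 + L²)
F(c) = -1
F(-6)*W(5) = -(1 + 5²) = -(1 + 25) = -1*26 = -26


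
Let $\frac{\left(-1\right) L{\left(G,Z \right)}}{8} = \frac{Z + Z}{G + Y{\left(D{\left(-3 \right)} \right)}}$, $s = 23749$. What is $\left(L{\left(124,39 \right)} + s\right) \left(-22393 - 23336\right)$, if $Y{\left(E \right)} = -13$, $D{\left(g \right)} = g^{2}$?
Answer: $- \frac{40173155145}{37} \approx -1.0858 \cdot 10^{9}$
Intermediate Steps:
$L{\left(G,Z \right)} = - \frac{16 Z}{-13 + G}$ ($L{\left(G,Z \right)} = - 8 \frac{Z + Z}{G - 13} = - 8 \frac{2 Z}{-13 + G} = - \frac{16 Z}{-13 + G}$)
$\left(L{\left(124,39 \right)} + s\right) \left(-22393 - 23336\right) = \left(\left(-16\right) 39 \frac{1}{-13 + 124} + 23749\right) \left(-22393 - 23336\right) = \left(\left(-16\right) 39 \cdot \frac{1}{111} + 23749\right) \left(-45729\right) = \left(- \frac{208}{37} + 23749\right) \left(-45729\right) = \frac{878505}{37} \left(-45729\right) = - \frac{40173155145}{37}$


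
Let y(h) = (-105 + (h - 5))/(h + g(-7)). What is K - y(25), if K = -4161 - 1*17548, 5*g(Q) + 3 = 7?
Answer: -2800036/129 ≈ -21706.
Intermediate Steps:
g(Q) = ⅘ (g(Q) = -⅗ + (⅕)*7 = -⅗ + 7/5 = ⅘)
K = -21709 (K = -4161 - 17548 = -21709)
y(h) = (-110 + h)/(⅘ + h) (y(h) = (-105 + (h - 5))/(h + ⅘) = (-105 + (-5 + h))/(⅘ + h) = (-110 + h)/(⅘ + h))
K - y(25) = -21709 - 5*(-110 + 25)/(4 + 5*25) = -21709 - 5*(-85)/(4 + 125) = -21709 - 5*(-85)/129 = -21709 - 1*(-425/129) = -21709 + 425/129 = -2800036/129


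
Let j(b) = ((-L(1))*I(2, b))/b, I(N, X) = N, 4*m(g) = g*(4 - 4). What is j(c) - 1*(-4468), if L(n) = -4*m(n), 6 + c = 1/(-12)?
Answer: 4468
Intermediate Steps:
m(g) = 0 (m(g) = (g*(4 - 4))/4 = (g*0)/4 = (¼)*0 = 0)
c = -73/12 (c = -6 + 1/(-12) = -6 - 1/12 = -73/12 ≈ -6.0833)
L(n) = 0 (L(n) = -4*0 = 0)
j(b) = 0 (j(b) = (-1*0*2)/b = (0*2)/b = 0/b = 0)
j(c) - 1*(-4468) = 0 - 1*(-4468) = 0 + 4468 = 4468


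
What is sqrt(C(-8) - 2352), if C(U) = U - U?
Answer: 28*I*sqrt(3) ≈ 48.497*I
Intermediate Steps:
C(U) = 0
sqrt(C(-8) - 2352) = sqrt(0 - 2352) = sqrt(-2352) = 28*I*sqrt(3)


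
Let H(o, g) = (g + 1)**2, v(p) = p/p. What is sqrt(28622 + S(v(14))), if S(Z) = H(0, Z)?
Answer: sqrt(28626) ≈ 169.19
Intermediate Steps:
v(p) = 1
H(o, g) = (1 + g)**2
S(Z) = (1 + Z)**2
sqrt(28622 + S(v(14))) = sqrt(28622 + (1 + 1)**2) = sqrt(28622 + 2**2) = sqrt(28622 + 4) = sqrt(28626)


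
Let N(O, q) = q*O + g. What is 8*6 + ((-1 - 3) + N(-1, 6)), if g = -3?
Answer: 35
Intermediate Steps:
N(O, q) = -3 + O*q (N(O, q) = q*O - 3 = O*q - 3 = -3 + O*q)
8*6 + ((-1 - 3) + N(-1, 6)) = 8*6 + ((-1 - 3) + (-3 - 1*6)) = 48 + (-4 + (-3 - 6)) = 48 + (-4 - 9) = 48 - 13 = 35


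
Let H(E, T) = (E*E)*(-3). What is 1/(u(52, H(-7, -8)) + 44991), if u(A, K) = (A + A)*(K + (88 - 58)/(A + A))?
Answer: 1/29733 ≈ 3.3633e-5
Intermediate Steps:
H(E, T) = -3*E² (H(E, T) = E²*(-3) = -3*E²)
u(A, K) = 2*A*(K + 15/A) (u(A, K) = (2*A)*(K + 30/((2*A))) = (2*A)*(K + 30*(1/(2*A))) = (2*A)*(K + 15/A) = 2*A*(K + 15/A))
1/(u(52, H(-7, -8)) + 44991) = 1/((30 + 2*52*(-3*(-7)²)) + 44991) = 1/((30 + 2*52*(-3*49)) + 44991) = 1/((30 + 2*52*(-147)) + 44991) = 1/((30 - 15288) + 44991) = 1/(-15258 + 44991) = 1/29733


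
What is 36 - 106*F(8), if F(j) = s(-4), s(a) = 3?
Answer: -282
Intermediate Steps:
F(j) = 3
36 - 106*F(8) = 36 - 106*3 = 36 - 318 = -282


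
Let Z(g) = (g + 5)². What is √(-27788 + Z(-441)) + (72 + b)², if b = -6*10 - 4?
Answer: 64 + 2*√40577 ≈ 466.87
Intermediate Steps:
b = -64 (b = -60 - 4 = -64)
Z(g) = (5 + g)²
√(-27788 + Z(-441)) + (72 + b)² = √(-27788 + (5 - 441)²) + (72 - 64)² = √(-27788 + (-436)²) + 8² = √(-27788 + 190096) + 64 = √162308 + 64 = 2*√40577 + 64 = 64 + 2*√40577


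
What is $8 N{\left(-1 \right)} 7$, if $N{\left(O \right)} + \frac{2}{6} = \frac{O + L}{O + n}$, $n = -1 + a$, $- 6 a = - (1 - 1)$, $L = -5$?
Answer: $\frac{448}{3} \approx 149.33$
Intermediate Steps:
$a = 0$ ($a = - \frac{\left(-1\right) \left(1 - 1\right)}{6} = - \frac{\left(-1\right) 0}{6} = \left(- \frac{1}{6}\right) 0 = 0$)
$n = -1$ ($n = -1 + 0 = -1$)
$N{\left(O \right)} = - \frac{1}{3} + \frac{-5 + O}{-1 + O}$ ($N{\left(O \right)} = - \frac{1}{3} + \frac{O - 5}{O - 1} = - \frac{1}{3} + \frac{-5 + O}{-1 + O}$)
$8 N{\left(-1 \right)} 7 = 8 \frac{2 \left(-7 - 1\right)}{3 \left(-1 - 1\right)} 7 = 8 \cdot \frac{2}{3} \frac{1}{-2} \left(-8\right) 7 = 8 \cdot \frac{2}{3} \left(- \frac{1}{2}\right) \left(-8\right) 7 = 8 \cdot \frac{8}{3} \cdot 7 = \frac{64}{3} \cdot 7 = \frac{448}{3}$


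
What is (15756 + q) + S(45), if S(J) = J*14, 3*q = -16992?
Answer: 10722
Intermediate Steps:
q = -5664 (q = (⅓)*(-16992) = -5664)
S(J) = 14*J
(15756 + q) + S(45) = (15756 - 5664) + 14*45 = 10092 + 630 = 10722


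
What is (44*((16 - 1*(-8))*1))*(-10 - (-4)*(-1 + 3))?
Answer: -2112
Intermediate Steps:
(44*((16 - 1*(-8))*1))*(-10 - (-4)*(-1 + 3)) = (44*((16 + 8)*1))*(-10 - (-4)*2) = (44*(24*1))*(-10 - 1*(-8)) = (44*24)*(-10 + 8) = 1056*(-2) = -2112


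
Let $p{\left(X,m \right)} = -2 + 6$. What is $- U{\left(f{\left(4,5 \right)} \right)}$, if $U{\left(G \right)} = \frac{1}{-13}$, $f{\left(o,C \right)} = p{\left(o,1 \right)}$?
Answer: $\frac{1}{13} \approx 0.076923$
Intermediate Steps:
$p{\left(X,m \right)} = 4$
$f{\left(o,C \right)} = 4$
$U{\left(G \right)} = - \frac{1}{13}$
$- U{\left(f{\left(4,5 \right)} \right)} = \left(-1\right) \left(- \frac{1}{13}\right) = \frac{1}{13}$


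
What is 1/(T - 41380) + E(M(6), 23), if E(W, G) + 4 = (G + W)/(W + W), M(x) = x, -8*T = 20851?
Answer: -2228675/1407564 ≈ -1.5834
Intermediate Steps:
T = -20851/8 (T = -1/8*20851 = -20851/8 ≈ -2606.4)
E(W, G) = -4 + (G + W)/(2*W) (E(W, G) = -4 + (G + W)/(W + W) = -4 + (G + W)/((2*W)) = -4 + (G + W)*(1/(2*W)) = -4 + (G + W)/(2*W))
1/(T - 41380) + E(M(6), 23) = 1/(-20851/8 - 41380) + (1/2)*(23 - 7*6)/6 = 1/(-351891/8) + (1/2)*(1/6)*(23 - 42) = -8/351891 + (1/2)*(1/6)*(-19) = -8/351891 - 19/12 = -2228675/1407564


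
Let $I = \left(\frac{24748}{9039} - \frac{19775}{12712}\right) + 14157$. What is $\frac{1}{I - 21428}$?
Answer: $- \frac{713688}{5188381657} \approx -0.00013755$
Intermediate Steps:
$I = \frac{10104524807}{713688}$ ($I = \left(24748 \cdot \frac{1}{9039} - \frac{2825}{1816}\right) + 14157 = \left(\frac{1076}{393} - \frac{2825}{1816}\right) + 14157 = \frac{843791}{713688} + 14157 = \frac{10104524807}{713688} \approx 14158.0$)
$\frac{1}{I - 21428} = \frac{1}{\frac{10104524807}{713688} - 21428} = \frac{1}{- \frac{5188381657}{713688}} = - \frac{713688}{5188381657}$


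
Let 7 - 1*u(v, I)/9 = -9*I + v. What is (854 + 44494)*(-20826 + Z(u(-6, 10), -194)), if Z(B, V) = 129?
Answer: -938567556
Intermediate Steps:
u(v, I) = 63 - 9*v + 81*I (u(v, I) = 63 - 9*(-9*I + v) = 63 - 9*(v - 9*I) = 63 + (-9*v + 81*I) = 63 - 9*v + 81*I)
(854 + 44494)*(-20826 + Z(u(-6, 10), -194)) = (854 + 44494)*(-20826 + 129) = 45348*(-20697) = -938567556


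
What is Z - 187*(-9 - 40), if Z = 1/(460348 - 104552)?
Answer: 3260158749/355796 ≈ 9163.0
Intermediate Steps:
Z = 1/355796 ≈ 2.8106e-6
Z - 187*(-9 - 40) = 1/355796 - 187*(-9 - 40) = 1/355796 - 187*(-49) = 1/355796 - 1*(-9163) = 1/355796 + 9163 = 3260158749/355796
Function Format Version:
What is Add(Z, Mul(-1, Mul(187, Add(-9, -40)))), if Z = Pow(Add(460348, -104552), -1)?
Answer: Rational(3260158749, 355796) ≈ 9163.0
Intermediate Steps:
Z = Rational(1, 355796) (Z = Pow(355796, -1) = Rational(1, 355796) ≈ 2.8106e-6)
Add(Z, Mul(-1, Mul(187, Add(-9, -40)))) = Add(Rational(1, 355796), Mul(-1, Mul(187, Add(-9, -40)))) = Add(Rational(1, 355796), Mul(-1, Mul(187, -49))) = Add(Rational(1, 355796), Mul(-1, -9163)) = Add(Rational(1, 355796), 9163) = Rational(3260158749, 355796)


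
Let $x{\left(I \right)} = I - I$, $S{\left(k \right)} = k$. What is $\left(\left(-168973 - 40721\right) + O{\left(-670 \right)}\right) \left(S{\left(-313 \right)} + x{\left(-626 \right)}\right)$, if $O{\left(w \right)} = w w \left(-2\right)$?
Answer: $346645622$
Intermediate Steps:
$O{\left(w \right)} = - 2 w^{2}$ ($O{\left(w \right)} = w^{2} \left(-2\right) = - 2 w^{2}$)
$x{\left(I \right)} = 0$
$\left(\left(-168973 - 40721\right) + O{\left(-670 \right)}\right) \left(S{\left(-313 \right)} + x{\left(-626 \right)}\right) = \left(\left(-168973 - 40721\right) - 2 \left(-670\right)^{2}\right) \left(-313 + 0\right) = \left(-209694 - 897800\right) \left(-313\right) = \left(-1107494\right) \left(-313\right) = 346645622$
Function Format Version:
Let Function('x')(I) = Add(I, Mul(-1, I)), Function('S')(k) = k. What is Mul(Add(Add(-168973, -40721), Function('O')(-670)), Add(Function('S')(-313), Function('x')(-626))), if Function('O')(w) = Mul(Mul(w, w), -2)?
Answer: 346645622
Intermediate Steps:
Function('O')(w) = Mul(-2, Pow(w, 2)) (Function('O')(w) = Mul(Pow(w, 2), -2) = Mul(-2, Pow(w, 2)))
Function('x')(I) = 0
Mul(Add(Add(-168973, -40721), Function('O')(-670)), Add(Function('S')(-313), Function('x')(-626))) = Mul(Add(Add(-168973, -40721), Mul(-2, Pow(-670, 2))), Add(-313, 0)) = Mul(Add(-209694, Mul(-2, 448900)), -313) = Mul(Add(-209694, -897800), -313) = Mul(-1107494, -313) = 346645622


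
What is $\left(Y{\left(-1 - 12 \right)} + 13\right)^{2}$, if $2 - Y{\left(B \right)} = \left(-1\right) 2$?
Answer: $289$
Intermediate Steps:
$Y{\left(B \right)} = 4$ ($Y{\left(B \right)} = 2 - \left(-1\right) 2 = 2 - -2 = 2 + 2 = 4$)
$\left(Y{\left(-1 - 12 \right)} + 13\right)^{2} = \left(4 + 13\right)^{2} = 17^{2} = 289$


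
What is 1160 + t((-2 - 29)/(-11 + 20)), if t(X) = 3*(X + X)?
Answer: 3418/3 ≈ 1139.3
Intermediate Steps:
t(X) = 6*X (t(X) = 3*(2*X) = 6*X)
1160 + t((-2 - 29)/(-11 + 20)) = 1160 + 6*((-2 - 29)/(-11 + 20)) = 1160 + 6*(-31/9) = 1160 - 62/3 = 3418/3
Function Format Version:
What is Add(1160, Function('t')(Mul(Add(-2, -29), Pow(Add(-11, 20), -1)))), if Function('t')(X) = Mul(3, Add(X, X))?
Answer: Rational(3418, 3) ≈ 1139.3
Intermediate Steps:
Function('t')(X) = Mul(6, X) (Function('t')(X) = Mul(3, Mul(2, X)) = Mul(6, X))
Add(1160, Function('t')(Mul(Add(-2, -29), Pow(Add(-11, 20), -1)))) = Add(1160, Mul(6, Mul(Add(-2, -29), Pow(Add(-11, 20), -1)))) = Add(1160, Mul(6, Mul(-31, Pow(9, -1)))) = Add(1160, Mul(6, Mul(-31, Rational(1, 9)))) = Add(1160, Mul(6, Rational(-31, 9))) = Add(1160, Rational(-62, 3)) = Rational(3418, 3)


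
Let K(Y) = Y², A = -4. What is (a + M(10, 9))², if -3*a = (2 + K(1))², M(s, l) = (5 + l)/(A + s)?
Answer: 4/9 ≈ 0.44444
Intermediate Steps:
M(s, l) = (5 + l)/(-4 + s)
a = -3 (a = -(2 + 1²)²/3 = -(2 + 1)²/3 = -⅓*3² = -⅓*9 = -3)
(a + M(10, 9))² = (-3 + (5 + 9)/(-4 + 10))² = (-3 + 14/6)² = (-3 + (⅙)*14)² = (-3 + 7/3)² = (-⅔)² = 4/9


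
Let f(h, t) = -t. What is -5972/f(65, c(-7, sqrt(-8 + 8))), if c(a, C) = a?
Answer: -5972/7 ≈ -853.14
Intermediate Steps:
-5972/f(65, c(-7, sqrt(-8 + 8))) = -5972/((-1*(-7))) = -5972/7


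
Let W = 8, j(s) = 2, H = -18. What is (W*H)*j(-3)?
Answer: -288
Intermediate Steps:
(W*H)*j(-3) = (8*(-18))*2 = -144*2 = -288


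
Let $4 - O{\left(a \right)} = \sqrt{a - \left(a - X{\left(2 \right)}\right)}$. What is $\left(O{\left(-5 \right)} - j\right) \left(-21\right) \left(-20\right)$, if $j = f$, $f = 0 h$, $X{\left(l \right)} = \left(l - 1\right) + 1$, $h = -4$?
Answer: $1680 - 420 \sqrt{2} \approx 1086.0$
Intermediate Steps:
$X{\left(l \right)} = l$ ($X{\left(l \right)} = \left(-1 + l\right) + 1 = l$)
$f = 0$ ($f = 0 \left(-4\right) = 0$)
$j = 0$
$O{\left(a \right)} = 4 - \sqrt{2}$ ($O{\left(a \right)} = 4 - \sqrt{a - \left(-2 + a\right)} = 4 - \sqrt{2}$)
$\left(O{\left(-5 \right)} - j\right) \left(-21\right) \left(-20\right) = \left(\left(4 - \sqrt{2}\right) - 0\right) \left(-21\right) \left(-20\right) = \left(\left(4 - \sqrt{2}\right) + 0\right) \left(-21\right) \left(-20\right) = \left(4 - \sqrt{2}\right) \left(-21\right) \left(-20\right) = \left(-84 + 21 \sqrt{2}\right) \left(-20\right) = 1680 - 420 \sqrt{2}$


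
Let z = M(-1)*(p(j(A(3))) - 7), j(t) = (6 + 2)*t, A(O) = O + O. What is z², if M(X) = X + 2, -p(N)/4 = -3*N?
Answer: 323761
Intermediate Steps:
A(O) = 2*O
j(t) = 8*t
p(N) = 12*N (p(N) = -(-12)*N = 12*N)
M(X) = 2 + X
z = 569 (z = (2 - 1)*(12*(8*(2*3)) - 7) = 1*(12*(8*6) - 7) = 1*(12*48 - 7) = 1*(576 - 7) = 1*569 = 569)
z² = 569² = 323761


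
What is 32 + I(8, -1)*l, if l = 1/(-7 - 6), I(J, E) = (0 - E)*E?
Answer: 417/13 ≈ 32.077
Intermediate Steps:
I(J, E) = -E² (I(J, E) = (-E)*E = -E²)
l = -1/13 (l = 1/(-13) = -1/13 ≈ -0.076923)
32 + I(8, -1)*l = 32 - 1*(-1)²*(-1/13) = 32 - 1*1*(-1/13) = 32 - 1*(-1/13) = 32 + 1/13 = 417/13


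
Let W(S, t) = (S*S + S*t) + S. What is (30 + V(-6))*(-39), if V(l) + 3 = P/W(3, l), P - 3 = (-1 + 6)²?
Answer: -871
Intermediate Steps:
W(S, t) = S + S² + S*t (W(S, t) = (S² + S*t) + S = S + S² + S*t)
P = 28 (P = 3 + (-1 + 6)² = 3 + 5² = 3 + 25 = 28)
V(l) = -3 + 28/(12 + 3*l) (V(l) = -3 + 28/((3*(1 + 3 + l))) = -3 + 28/((3*(4 + l))) = -3 + 28/(12 + 3*l))
(30 + V(-6))*(-39) = (30 + (-8 - 9*(-6))/(3*(4 - 6)))*(-39) = (30 + (⅓)*(-8 + 54)/(-2))*(-39) = (30 + (⅓)*(-½)*46)*(-39) = (30 - 23/3)*(-39) = (67/3)*(-39) = -871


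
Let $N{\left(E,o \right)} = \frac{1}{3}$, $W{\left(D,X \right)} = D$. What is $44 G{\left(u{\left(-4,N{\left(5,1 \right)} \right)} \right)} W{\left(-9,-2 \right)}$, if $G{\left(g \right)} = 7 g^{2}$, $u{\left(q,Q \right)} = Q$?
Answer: $-308$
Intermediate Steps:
$N{\left(E,o \right)} = \frac{1}{3}$
$44 G{\left(u{\left(-4,N{\left(5,1 \right)} \right)} \right)} W{\left(-9,-2 \right)} = 44 \cdot \frac{7}{9} \left(-9\right) = \frac{308}{9} \left(-9\right) = -308$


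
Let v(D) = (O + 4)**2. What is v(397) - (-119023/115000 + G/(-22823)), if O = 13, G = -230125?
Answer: 734774491929/2624645000 ≈ 279.95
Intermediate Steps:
v(D) = 289 (v(D) = (13 + 4)**2 = 17**2 = 289)
v(397) - (-119023/115000 + G/(-22823)) = 289 - (-119023/115000 - 230125/(-22823)) = 289 - (-119023*1/115000 - 230125*(-1/22823)) = 289 - (-119023/115000 + 230125/22823) = 289 - 1*23747913071/2624645000 = 289 - 23747913071/2624645000 = 734774491929/2624645000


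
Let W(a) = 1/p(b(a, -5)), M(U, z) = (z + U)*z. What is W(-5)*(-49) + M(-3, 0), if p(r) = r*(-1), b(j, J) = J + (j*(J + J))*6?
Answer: 49/295 ≈ 0.16610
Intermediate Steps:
M(U, z) = z*(U + z) (M(U, z) = (U + z)*z = z*(U + z))
b(j, J) = J + 12*J*j (b(j, J) = J + (j*(2*J))*6 = J + (2*J*j)*6 = J + 12*J*j)
p(r) = -r
W(a) = 1/(5 + 60*a) (W(a) = 1/(-(-5)*(1 + 12*a)) = 1/(-(-5 - 60*a)) = 1/(5 + 60*a))
W(-5)*(-49) + M(-3, 0) = (1/(5*(1 + 12*(-5))))*(-49) + 0*(-3 + 0) = (1/(5*(1 - 60)))*(-49) + 0*(-3) = ((1/5)/(-59))*(-49) + 0 = ((1/5)*(-1/59))*(-49) + 0 = -1/295*(-49) + 0 = 49/295 + 0 = 49/295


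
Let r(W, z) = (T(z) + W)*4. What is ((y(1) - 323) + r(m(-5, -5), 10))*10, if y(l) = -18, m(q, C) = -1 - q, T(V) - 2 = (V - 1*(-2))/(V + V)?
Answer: -3146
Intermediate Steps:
T(V) = 2 + (2 + V)/(2*V) (T(V) = 2 + (V - 1*(-2))/(V + V) = 2 + (V + 2)/((2*V)) = 2 + (2 + V)*(1/(2*V)) = 2 + (2 + V)/(2*V))
r(W, z) = 10 + 4*W + 4/z (r(W, z) = ((5/2 + 1/z) + W)*4 = (5/2 + W + 1/z)*4 = 10 + 4*W + 4/z)
((y(1) - 323) + r(m(-5, -5), 10))*10 = ((-18 - 323) + (10 + 4*(-1 - 1*(-5)) + 4/10))*10 = (-341 + (10 + 4*(-1 + 5) + 4*(⅒)))*10 = (-341 + (10 + 4*4 + ⅖))*10 = (-341 + (10 + 16 + ⅖))*10 = (-341 + 132/5)*10 = -1573/5*10 = -3146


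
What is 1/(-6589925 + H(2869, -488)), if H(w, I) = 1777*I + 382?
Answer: -1/7456719 ≈ -1.3411e-7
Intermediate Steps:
H(w, I) = 382 + 1777*I
1/(-6589925 + H(2869, -488)) = 1/(-6589925 + (382 + 1777*(-488))) = 1/(-6589925 + (382 - 867176)) = 1/(-6589925 - 866794) = 1/(-7456719) = -1/7456719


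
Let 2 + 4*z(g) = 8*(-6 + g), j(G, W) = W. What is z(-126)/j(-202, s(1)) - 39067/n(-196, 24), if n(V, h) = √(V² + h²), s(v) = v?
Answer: -529/2 - 39067*√2437/9748 ≈ -462.34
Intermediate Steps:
z(g) = -25/2 + 2*g (z(g) = -½ + (8*(-6 + g))/4 = -½ + (-48 + 8*g)/4 = -½ + (-12 + 2*g) = -25/2 + 2*g)
z(-126)/j(-202, s(1)) - 39067/n(-196, 24) = (-25/2 + 2*(-126))/1 - 39067/√((-196)² + 24²) = (-25/2 - 252)*1 - 39067/√(38416 + 576) = -529/2*1 - 39067*√2437/9748 = -529/2 - 39067*√2437/9748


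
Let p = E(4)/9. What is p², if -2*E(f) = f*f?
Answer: 64/81 ≈ 0.79012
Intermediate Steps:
E(f) = -f²/2 (E(f) = -f*f/2 = -f²/2)
p = -8/9 (p = (-½*4²)/9 = (-½*16)/9 = (⅑)*(-8) = -8/9 ≈ -0.88889)
p² = (-8/9)² = 64/81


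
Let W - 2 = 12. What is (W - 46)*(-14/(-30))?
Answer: -224/15 ≈ -14.933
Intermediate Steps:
W = 14 (W = 2 + 12 = 14)
(W - 46)*(-14/(-30)) = (14 - 46)*(-14/(-30)) = -(-448)*(-1)/30 = -32*7/15 = -224/15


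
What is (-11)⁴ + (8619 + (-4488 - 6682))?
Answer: 12090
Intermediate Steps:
(-11)⁴ + (8619 + (-4488 - 6682)) = 14641 + (8619 - 11170) = 14641 - 2551 = 12090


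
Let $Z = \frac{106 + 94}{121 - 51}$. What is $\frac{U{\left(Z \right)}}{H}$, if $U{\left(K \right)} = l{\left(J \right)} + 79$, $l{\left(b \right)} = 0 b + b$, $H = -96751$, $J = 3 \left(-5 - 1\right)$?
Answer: $- \frac{61}{96751} \approx -0.00063048$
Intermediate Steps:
$J = -18$ ($J = 3 \left(-6\right) = -18$)
$l{\left(b \right)} = b$ ($l{\left(b \right)} = 0 + b = b$)
$Z = \frac{20}{7}$ ($Z = \frac{200}{70} = 200 \cdot \frac{1}{70} = \frac{20}{7} \approx 2.8571$)
$U{\left(K \right)} = 61$ ($U{\left(K \right)} = -18 + 79 = 61$)
$\frac{U{\left(Z \right)}}{H} = \frac{61}{-96751} = 61 \left(- \frac{1}{96751}\right) = - \frac{61}{96751}$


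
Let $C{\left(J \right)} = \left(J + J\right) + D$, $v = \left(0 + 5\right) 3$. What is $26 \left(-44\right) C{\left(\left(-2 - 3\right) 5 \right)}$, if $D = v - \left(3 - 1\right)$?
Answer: $42328$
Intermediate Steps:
$v = 15$ ($v = 5 \cdot 3 = 15$)
$D = 13$ ($D = 15 - \left(3 - 1\right) = 15 - 2 = 13$)
$C{\left(J \right)} = 13 + 2 J$ ($C{\left(J \right)} = \left(J + J\right) + 13 = 2 J + 13 = 13 + 2 J$)
$26 \left(-44\right) C{\left(\left(-2 - 3\right) 5 \right)} = 26 \left(-44\right) \left(13 + 2 \left(-2 - 3\right) 5\right) = - 1144 \left(13 + 2 \left(\left(-5\right) 5\right)\right) = - 1144 \left(13 + 2 \left(-25\right)\right) = - 1144 \left(13 - 50\right) = \left(-1144\right) \left(-37\right) = 42328$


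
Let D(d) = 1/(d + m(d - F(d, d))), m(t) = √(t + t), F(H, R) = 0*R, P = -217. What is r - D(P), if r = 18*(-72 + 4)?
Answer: -268055/219 + I*√434/47523 ≈ -1224.0 + 0.00043837*I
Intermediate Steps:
r = -1224 (r = 18*(-68) = -1224)
F(H, R) = 0
m(t) = √2*√t (m(t) = √(2*t) = √2*√t)
D(d) = 1/(d + √2*√d) (D(d) = 1/(d + √2*√(d - 1*0)) = 1/(d + √2*√(d + 0)) = 1/(d + √2*√d))
r - D(P) = -1224 - 1/(-217 + √2*√(-217)) = -1224 - 1/(-217 + √2*(I*√217)) = -1224 - 1/(-217 + I*√434)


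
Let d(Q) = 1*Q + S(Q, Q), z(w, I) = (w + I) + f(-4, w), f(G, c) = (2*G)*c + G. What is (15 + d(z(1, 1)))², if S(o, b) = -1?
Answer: 16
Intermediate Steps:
f(G, c) = G + 2*G*c (f(G, c) = 2*G*c + G = G + 2*G*c)
z(w, I) = -4 + I - 7*w (z(w, I) = (w + I) - 4*(1 + 2*w) = (I + w) + (-4 - 8*w) = -4 + I - 7*w)
d(Q) = -1 + Q (d(Q) = 1*Q - 1 = Q - 1 = -1 + Q)
(15 + d(z(1, 1)))² = (15 + (-1 + (-4 + 1 - 7*1)))² = (15 + (-1 + (-4 + 1 - 7)))² = (15 + (-1 - 10))² = (15 - 11)² = 4² = 16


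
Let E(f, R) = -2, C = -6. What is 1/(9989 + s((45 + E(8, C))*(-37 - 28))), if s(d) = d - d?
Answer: 1/9989 ≈ 0.00010011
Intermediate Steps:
s(d) = 0
1/(9989 + s((45 + E(8, C))*(-37 - 28))) = 1/(9989 + 0) = 1/9989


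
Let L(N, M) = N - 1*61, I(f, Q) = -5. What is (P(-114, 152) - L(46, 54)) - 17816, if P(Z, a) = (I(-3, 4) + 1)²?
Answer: -17785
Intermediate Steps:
P(Z, a) = 16 (P(Z, a) = (-5 + 1)² = (-4)² = 16)
L(N, M) = -61 + N (L(N, M) = N - 61 = -61 + N)
(P(-114, 152) - L(46, 54)) - 17816 = (16 - (-61 + 46)) - 17816 = (16 - 1*(-15)) - 17816 = (16 + 15) - 17816 = 31 - 17816 = -17785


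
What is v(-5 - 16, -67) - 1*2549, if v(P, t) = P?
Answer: -2570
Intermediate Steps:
v(-5 - 16, -67) - 1*2549 = (-5 - 16) - 1*2549 = -21 - 2549 = -2570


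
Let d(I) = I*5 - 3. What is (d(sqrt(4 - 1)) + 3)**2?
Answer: 75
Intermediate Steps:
d(I) = -3 + 5*I (d(I) = 5*I - 3 = -3 + 5*I)
(d(sqrt(4 - 1)) + 3)**2 = ((-3 + 5*sqrt(4 - 1)) + 3)**2 = ((-3 + 5*sqrt(3)) + 3)**2 = (5*sqrt(3))**2 = 75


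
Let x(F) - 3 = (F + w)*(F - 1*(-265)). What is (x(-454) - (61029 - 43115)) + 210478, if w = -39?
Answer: 285744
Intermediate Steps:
x(F) = 3 + (-39 + F)*(265 + F) (x(F) = 3 + (F - 39)*(F - 1*(-265)) = 3 + (-39 + F)*(F + 265) = 3 + (-39 + F)*(265 + F))
(x(-454) - (61029 - 43115)) + 210478 = ((-10332 + (-454)**2 + 226*(-454)) - (61029 - 43115)) + 210478 = ((-10332 + 206116 - 102604) - 1*17914) + 210478 = (93180 - 17914) + 210478 = 75266 + 210478 = 285744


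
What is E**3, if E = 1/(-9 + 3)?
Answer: -1/216 ≈ -0.0046296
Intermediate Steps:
E = -1/6 (E = 1/(-6) = -1/6 ≈ -0.16667)
E**3 = (-1/6)**3 = -1/216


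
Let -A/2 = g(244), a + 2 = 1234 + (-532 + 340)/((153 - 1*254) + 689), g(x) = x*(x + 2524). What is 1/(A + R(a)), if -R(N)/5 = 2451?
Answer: -1/1363039 ≈ -7.3365e-7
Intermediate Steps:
g(x) = x*(2524 + x)
a = 60352/49 (a = -2 + (1234 + (-532 + 340)/((153 - 1*254) + 689)) = -2 + (1234 - 192/((153 - 254) + 689)) = -2 + (1234 - 192/(-101 + 689)) = -2 + (1234 - 192/588) = -2 + (1234 - 192*1/588) = -2 + (1234 - 16/49) = -2 + 60450/49 = 60352/49 ≈ 1231.7)
R(N) = -12255 (R(N) = -5*2451 = -12255)
A = -1350784 (A = -488*(2524 + 244) = -488*2768 = -2*675392 = -1350784)
1/(A + R(a)) = 1/(-1350784 - 12255) = 1/(-1363039) = -1/1363039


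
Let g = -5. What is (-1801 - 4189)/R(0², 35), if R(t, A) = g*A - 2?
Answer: 5990/177 ≈ 33.842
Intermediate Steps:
R(t, A) = -2 - 5*A (R(t, A) = -5*A - 2 = -2 - 5*A)
(-1801 - 4189)/R(0², 35) = (-1801 - 4189)/(-2 - 5*35) = -5990/(-2 - 175) = -5990/(-177) = -5990*(-1/177) = 5990/177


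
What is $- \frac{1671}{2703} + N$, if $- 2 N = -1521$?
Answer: $\frac{1369307}{1802} \approx 759.88$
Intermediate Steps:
$N = \frac{1521}{2}$ ($N = \left(- \frac{1}{2}\right) \left(-1521\right) = \frac{1521}{2} \approx 760.5$)
$- \frac{1671}{2703} + N = - \frac{1671}{2703} + \frac{1521}{2} = \left(-1671\right) \frac{1}{2703} + \frac{1521}{2} = - \frac{557}{901} + \frac{1521}{2} = \frac{1369307}{1802}$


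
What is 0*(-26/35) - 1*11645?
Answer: -11645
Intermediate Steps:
0*(-26/35) - 1*11645 = 0*(-26*1/35) - 11645 = 0*(-26/35) - 11645 = 0 - 11645 = -11645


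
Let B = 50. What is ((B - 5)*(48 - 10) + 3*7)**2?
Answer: 2996361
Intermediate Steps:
((B - 5)*(48 - 10) + 3*7)**2 = ((50 - 5)*(48 - 10) + 3*7)**2 = (45*38 + 21)**2 = (1710 + 21)**2 = 1731**2 = 2996361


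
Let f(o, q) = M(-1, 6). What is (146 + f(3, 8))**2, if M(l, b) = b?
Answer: 23104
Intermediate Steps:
f(o, q) = 6
(146 + f(3, 8))**2 = (146 + 6)**2 = 152**2 = 23104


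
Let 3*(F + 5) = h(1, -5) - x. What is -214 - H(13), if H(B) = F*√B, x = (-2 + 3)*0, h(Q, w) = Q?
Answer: -214 + 14*√13/3 ≈ -197.17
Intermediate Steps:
x = 0 (x = 1*0 = 0)
F = -14/3 (F = -5 + (1 - 1*0)/3 = -5 + (1 + 0)/3 = -5 + (⅓)*1 = -5 + ⅓ = -14/3 ≈ -4.6667)
H(B) = -14*√B/3
-214 - H(13) = -214 - (-14)*√13/3 = -214 + 14*√13/3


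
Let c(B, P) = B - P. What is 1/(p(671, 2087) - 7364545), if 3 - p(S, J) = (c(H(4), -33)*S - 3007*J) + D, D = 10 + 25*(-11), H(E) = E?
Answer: -1/1113495 ≈ -8.9807e-7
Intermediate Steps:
D = -265 (D = 10 - 275 = -265)
p(S, J) = 268 - 37*S + 3007*J (p(S, J) = 3 - (((4 - 1*(-33))*S - 3007*J) - 265) = 3 - (((4 + 33)*S - 3007*J) - 265) = 3 - ((37*S - 3007*J) - 265) = 3 - ((-3007*J + 37*S) - 265) = 3 - (-265 - 3007*J + 37*S) = 3 + (265 - 37*S + 3007*J) = 268 - 37*S + 3007*J)
1/(p(671, 2087) - 7364545) = 1/((268 - 37*671 + 3007*2087) - 7364545) = 1/((268 - 24827 + 6275609) - 7364545) = 1/(6251050 - 7364545) = 1/(-1113495) = -1/1113495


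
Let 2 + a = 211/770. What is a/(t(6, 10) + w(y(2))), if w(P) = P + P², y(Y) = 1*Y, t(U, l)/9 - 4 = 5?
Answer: -443/22330 ≈ -0.019839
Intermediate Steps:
t(U, l) = 81 (t(U, l) = 36 + 9*5 = 36 + 45 = 81)
y(Y) = Y
a = -1329/770 (a = -2 + 211/770 = -1329/770 ≈ -1.7260)
a/(t(6, 10) + w(y(2))) = -1329/(770*(81 + 2*(1 + 2))) = -1329/(770*(81 + 2*3)) = -1329/(770*(81 + 6)) = -1329/770/87 = -1329/770*1/87 = -443/22330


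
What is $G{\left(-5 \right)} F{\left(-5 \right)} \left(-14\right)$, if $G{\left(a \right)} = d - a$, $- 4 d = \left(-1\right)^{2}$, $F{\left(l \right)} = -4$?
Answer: $266$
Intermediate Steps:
$d = - \frac{1}{4}$ ($d = - \frac{\left(-1\right)^{2}}{4} = \left(- \frac{1}{4}\right) 1 = - \frac{1}{4} \approx -0.25$)
$G{\left(a \right)} = - \frac{1}{4} - a$
$G{\left(-5 \right)} F{\left(-5 \right)} \left(-14\right) = \left(- \frac{1}{4} - -5\right) \left(-4\right) \left(-14\right) = \left(- \frac{1}{4} + 5\right) \left(-4\right) \left(-14\right) = \frac{19}{4} \left(-4\right) \left(-14\right) = \left(-19\right) \left(-14\right) = 266$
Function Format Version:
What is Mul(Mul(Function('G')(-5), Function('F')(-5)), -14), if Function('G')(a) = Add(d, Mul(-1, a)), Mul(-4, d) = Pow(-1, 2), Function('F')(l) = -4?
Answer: 266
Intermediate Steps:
d = Rational(-1, 4) (d = Mul(Rational(-1, 4), Pow(-1, 2)) = Mul(Rational(-1, 4), 1) = Rational(-1, 4) ≈ -0.25000)
Function('G')(a) = Add(Rational(-1, 4), Mul(-1, a))
Mul(Mul(Function('G')(-5), Function('F')(-5)), -14) = Mul(Mul(Add(Rational(-1, 4), Mul(-1, -5)), -4), -14) = Mul(Mul(Add(Rational(-1, 4), 5), -4), -14) = Mul(Mul(Rational(19, 4), -4), -14) = Mul(-19, -14) = 266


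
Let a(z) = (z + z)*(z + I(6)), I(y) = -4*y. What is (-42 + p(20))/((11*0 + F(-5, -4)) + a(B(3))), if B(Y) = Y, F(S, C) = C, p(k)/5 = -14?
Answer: 56/65 ≈ 0.86154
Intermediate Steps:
p(k) = -70 (p(k) = 5*(-14) = -70)
a(z) = 2*z*(-24 + z) (a(z) = (z + z)*(z - 4*6) = (2*z)*(z - 24) = (2*z)*(-24 + z) = 2*z*(-24 + z))
(-42 + p(20))/((11*0 + F(-5, -4)) + a(B(3))) = (-42 - 70)/((11*0 - 4) + 2*3*(-24 + 3)) = -112/((0 - 4) + 2*3*(-21)) = -112/(-4 - 126) = -112/(-130) = -112*(-1/130) = 56/65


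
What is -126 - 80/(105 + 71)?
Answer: -1391/11 ≈ -126.45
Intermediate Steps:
-126 - 80/(105 + 71) = -126 - 80/176 = -126 - 80*1/176 = -126 - 5/11 = -1391/11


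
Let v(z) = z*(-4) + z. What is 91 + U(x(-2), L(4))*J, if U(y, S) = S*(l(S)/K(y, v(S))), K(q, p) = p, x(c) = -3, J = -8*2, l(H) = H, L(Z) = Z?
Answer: 337/3 ≈ 112.33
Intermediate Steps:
J = -16
v(z) = -3*z (v(z) = -4*z + z = -3*z)
U(y, S) = -S/3 (U(y, S) = S*(S/((-3*S))) = S*(S*(-1/(3*S))) = S*(-⅓) = -S/3)
91 + U(x(-2), L(4))*J = 91 - ⅓*4*(-16) = 91 - 4/3*(-16) = 91 + 64/3 = 337/3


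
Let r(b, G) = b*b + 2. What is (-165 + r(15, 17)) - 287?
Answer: -225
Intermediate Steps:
r(b, G) = 2 + b² (r(b, G) = b² + 2 = 2 + b²)
(-165 + r(15, 17)) - 287 = (-165 + (2 + 15²)) - 287 = (-165 + (2 + 225)) - 287 = (-165 + 227) - 287 = 62 - 287 = -225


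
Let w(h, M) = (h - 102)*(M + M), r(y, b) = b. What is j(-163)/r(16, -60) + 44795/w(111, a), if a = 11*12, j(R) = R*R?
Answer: -5036687/11880 ≈ -423.96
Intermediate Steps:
j(R) = R²
a = 132
w(h, M) = 2*M*(-102 + h) (w(h, M) = (-102 + h)*(2*M) = 2*M*(-102 + h))
j(-163)/r(16, -60) + 44795/w(111, a) = (-163)²/(-60) + 44795/((2*132*(-102 + 111))) = 26569*(-1/60) + 44795/((2*132*9)) = -26569/60 + 44795/2376 = -5036687/11880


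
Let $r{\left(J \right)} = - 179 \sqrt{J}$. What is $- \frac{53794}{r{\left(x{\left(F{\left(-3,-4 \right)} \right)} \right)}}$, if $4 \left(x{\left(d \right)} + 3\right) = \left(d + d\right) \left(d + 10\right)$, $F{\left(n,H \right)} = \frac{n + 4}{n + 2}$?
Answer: $- \frac{53794 i \sqrt{30}}{2685} \approx - 109.74 i$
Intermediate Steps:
$F{\left(n,H \right)} = \frac{4 + n}{2 + n}$
$x{\left(d \right)} = -3 + \frac{d \left(10 + d\right)}{2}$ ($x{\left(d \right)} = -3 + \frac{\left(d + d\right) \left(d + 10\right)}{4} = -3 + \frac{2 d \left(10 + d\right)}{4} = -3 + \frac{d \left(10 + d\right)}{2}$)
$- \frac{53794}{r{\left(x{\left(F{\left(-3,-4 \right)} \right)} \right)}} = - \frac{53794}{\left(-179\right) \sqrt{-3 + \frac{\left(\frac{4 - 3}{2 - 3}\right)^{2}}{2} + 5 \frac{4 - 3}{2 - 3}}} = - \frac{53794}{\left(-179\right) \sqrt{-3 + \frac{\left(\frac{1}{-1} \cdot 1\right)^{2}}{2} + 5 \frac{1}{-1} \cdot 1}} = - \frac{53794}{\left(-179\right) \sqrt{-3 + \frac{\left(\left(-1\right) 1\right)^{2}}{2} + 5 \left(\left(-1\right) 1\right)}} = - \frac{53794}{\left(-179\right) \sqrt{-3 + \frac{\left(-1\right)^{2}}{2} + 5 \left(-1\right)}} = - \frac{53794}{\left(-179\right) \sqrt{-3 + \frac{1}{2} \cdot 1 - 5}} = - \frac{53794}{\left(-179\right) \sqrt{-3 + \frac{1}{2} - 5}} = - \frac{53794}{\left(-179\right) \sqrt{- \frac{15}{2}}} = - \frac{53794}{\left(-179\right) \frac{i \sqrt{30}}{2}} = - \frac{53794}{\left(- \frac{179}{2}\right) i \sqrt{30}} = - 53794 \frac{i \sqrt{30}}{2685} = - \frac{53794 i \sqrt{30}}{2685}$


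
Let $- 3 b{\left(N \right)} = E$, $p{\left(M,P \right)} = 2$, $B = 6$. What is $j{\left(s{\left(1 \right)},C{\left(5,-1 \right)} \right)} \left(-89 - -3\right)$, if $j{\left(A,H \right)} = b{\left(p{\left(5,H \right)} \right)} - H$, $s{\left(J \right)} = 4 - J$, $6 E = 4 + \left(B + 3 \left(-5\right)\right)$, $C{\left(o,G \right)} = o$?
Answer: $\frac{3655}{9} \approx 406.11$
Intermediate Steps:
$E = - \frac{5}{6}$ ($E = \frac{4 + \left(6 + 3 \left(-5\right)\right)}{6} = \frac{4 + \left(6 - 15\right)}{6} = \frac{4 - 9}{6} = \frac{1}{6} \left(-5\right) = - \frac{5}{6} \approx -0.83333$)
$b{\left(N \right)} = \frac{5}{18}$ ($b{\left(N \right)} = \left(- \frac{1}{3}\right) \left(- \frac{5}{6}\right) = \frac{5}{18}$)
$j{\left(A,H \right)} = \frac{5}{18} - H$
$j{\left(s{\left(1 \right)},C{\left(5,-1 \right)} \right)} \left(-89 - -3\right) = \left(\frac{5}{18} - 5\right) \left(-89 - -3\right) = \left(\frac{5}{18} - 5\right) \left(-89 + 3\right) = \left(- \frac{85}{18}\right) \left(-86\right) = \frac{3655}{9}$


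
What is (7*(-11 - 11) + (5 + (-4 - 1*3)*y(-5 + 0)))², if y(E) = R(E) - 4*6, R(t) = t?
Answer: 2916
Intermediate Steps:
y(E) = -24 + E (y(E) = E - 4*6 = E - 24 = -24 + E)
(7*(-11 - 11) + (5 + (-4 - 1*3)*y(-5 + 0)))² = (7*(-11 - 11) + (5 + (-4 - 1*3)*(-24 + (-5 + 0))))² = (7*(-22) + (5 + (-4 - 3)*(-24 - 5)))² = (-154 + (5 - 7*(-29)))² = (-154 + (5 + 203))² = (-154 + 208)² = 54² = 2916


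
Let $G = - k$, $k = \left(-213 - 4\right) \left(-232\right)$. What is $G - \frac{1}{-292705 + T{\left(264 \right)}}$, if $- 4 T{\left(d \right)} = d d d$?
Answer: $- \frac{246315118503}{4892641} \approx -50344.0$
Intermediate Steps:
$k = 50344$ ($k = \left(-217\right) \left(-232\right) = 50344$)
$T{\left(d \right)} = - \frac{d^{3}}{4}$ ($T{\left(d \right)} = - \frac{d d d}{4} = - \frac{d^{2} d}{4} = - \frac{d^{3}}{4}$)
$G = -50344$ ($G = \left(-1\right) 50344 = -50344$)
$G - \frac{1}{-292705 + T{\left(264 \right)}} = -50344 - \frac{1}{-292705 - \frac{264^{3}}{4}} = -50344 - \frac{1}{-292705 - 4599936} = -50344 - \frac{1}{-4892641} = -50344 - - \frac{1}{4892641} = -50344 + \frac{1}{4892641} = - \frac{246315118503}{4892641}$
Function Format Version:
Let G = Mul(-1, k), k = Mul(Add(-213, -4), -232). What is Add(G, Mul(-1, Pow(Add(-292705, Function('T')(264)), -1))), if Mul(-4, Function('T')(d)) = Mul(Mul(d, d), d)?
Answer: Rational(-246315118503, 4892641) ≈ -50344.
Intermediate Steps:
k = 50344 (k = Mul(-217, -232) = 50344)
Function('T')(d) = Mul(Rational(-1, 4), Pow(d, 3)) (Function('T')(d) = Mul(Rational(-1, 4), Mul(Mul(d, d), d)) = Mul(Rational(-1, 4), Mul(Pow(d, 2), d)) = Mul(Rational(-1, 4), Pow(d, 3)))
G = -50344 (G = Mul(-1, 50344) = -50344)
Add(G, Mul(-1, Pow(Add(-292705, Function('T')(264)), -1))) = Add(-50344, Mul(-1, Pow(Add(-292705, Mul(Rational(-1, 4), Pow(264, 3))), -1))) = Add(-50344, Mul(-1, Pow(Add(-292705, Mul(Rational(-1, 4), 18399744)), -1))) = Add(-50344, Mul(-1, Pow(Add(-292705, -4599936), -1))) = Add(-50344, Mul(-1, Pow(-4892641, -1))) = Add(-50344, Mul(-1, Rational(-1, 4892641))) = Add(-50344, Rational(1, 4892641)) = Rational(-246315118503, 4892641)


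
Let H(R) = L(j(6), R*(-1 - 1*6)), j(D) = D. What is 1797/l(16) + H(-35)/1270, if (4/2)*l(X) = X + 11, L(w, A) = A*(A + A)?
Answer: 260191/1143 ≈ 227.64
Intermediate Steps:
L(w, A) = 2*A**2 (L(w, A) = A*(2*A) = 2*A**2)
H(R) = 98*R**2 (H(R) = 2*(R*(-1 - 1*6))**2 = 2*(R*(-1 - 6))**2 = 2*(R*(-7))**2 = 2*(-7*R)**2 = 2*(49*R**2) = 98*R**2)
l(X) = 11/2 + X/2 (l(X) = (X + 11)/2 = (11 + X)/2 = 11/2 + X/2)
1797/l(16) + H(-35)/1270 = 1797/(11/2 + (1/2)*16) + (98*(-35)**2)/1270 = 1797/(11/2 + 8) + (98*1225)*(1/1270) = 1797/(27/2) + 120050*(1/1270) = 1797*(2/27) + 12005/127 = 1198/9 + 12005/127 = 260191/1143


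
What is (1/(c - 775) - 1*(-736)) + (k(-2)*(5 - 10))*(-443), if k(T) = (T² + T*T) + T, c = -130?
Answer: 12693529/905 ≈ 14026.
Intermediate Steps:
k(T) = T + 2*T² (k(T) = (T² + T²) + T = 2*T² + T = T + 2*T²)
(1/(c - 775) - 1*(-736)) + (k(-2)*(5 - 10))*(-443) = (1/(-130 - 775) - 1*(-736)) + ((-2*(1 + 2*(-2)))*(5 - 10))*(-443) = (1/(-905) + 736) + (-2*(1 - 4)*(-5))*(-443) = (-1/905 + 736) + (-2*(-3)*(-5))*(-443) = 666079/905 + (6*(-5))*(-443) = 666079/905 - 30*(-443) = 666079/905 + 13290 = 12693529/905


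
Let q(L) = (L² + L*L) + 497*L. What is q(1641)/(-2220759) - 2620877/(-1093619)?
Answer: -320521990066/809554745607 ≈ -0.39592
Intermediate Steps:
q(L) = 2*L² + 497*L (q(L) = (L² + L²) + 497*L = 2*L² + 497*L)
q(1641)/(-2220759) - 2620877/(-1093619) = (1641*(497 + 2*1641))/(-2220759) - 2620877/(-1093619) = (1641*(497 + 3282))*(-1/2220759) - 2620877*(-1/1093619) = (1641*3779)*(-1/2220759) + 2620877/1093619 = 6201339*(-1/2220759) + 2620877/1093619 = -2067113/740253 + 2620877/1093619 = -320521990066/809554745607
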